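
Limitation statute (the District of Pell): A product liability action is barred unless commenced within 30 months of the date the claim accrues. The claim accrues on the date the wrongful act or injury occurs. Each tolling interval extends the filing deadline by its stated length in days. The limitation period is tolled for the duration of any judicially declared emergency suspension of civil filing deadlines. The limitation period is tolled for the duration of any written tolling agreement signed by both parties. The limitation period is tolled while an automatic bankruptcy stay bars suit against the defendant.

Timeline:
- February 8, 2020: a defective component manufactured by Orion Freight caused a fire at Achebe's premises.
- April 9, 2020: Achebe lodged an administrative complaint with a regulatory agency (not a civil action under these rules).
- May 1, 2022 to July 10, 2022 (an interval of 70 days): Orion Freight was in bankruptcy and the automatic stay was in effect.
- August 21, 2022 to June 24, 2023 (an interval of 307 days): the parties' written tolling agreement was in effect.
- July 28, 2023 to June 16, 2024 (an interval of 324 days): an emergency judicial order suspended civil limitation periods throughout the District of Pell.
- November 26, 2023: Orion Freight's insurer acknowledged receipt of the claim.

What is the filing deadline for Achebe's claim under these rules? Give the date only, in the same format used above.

The limitation period began to run on February 8, 2020.
Adding the 30 months base period to February 8, 2020 gives a deadline of August 8, 2022, before any tolling.
Because the automatic bankruptcy stay ran from May 1, 2022 to July 10, 2022, the deadline is extended by 70 days to October 17, 2022.
The period was tolled for 307 days by the written tolling agreement (August 21, 2022 to June 24, 2023), pushing the deadline to August 20, 2023.
The period was tolled for 324 days by the emergency suspension of filing deadlines (July 28, 2023 to June 16, 2024), pushing the deadline to July 9, 2024.
Nothing else in the chronology tolls or restarts the period.

July 9, 2024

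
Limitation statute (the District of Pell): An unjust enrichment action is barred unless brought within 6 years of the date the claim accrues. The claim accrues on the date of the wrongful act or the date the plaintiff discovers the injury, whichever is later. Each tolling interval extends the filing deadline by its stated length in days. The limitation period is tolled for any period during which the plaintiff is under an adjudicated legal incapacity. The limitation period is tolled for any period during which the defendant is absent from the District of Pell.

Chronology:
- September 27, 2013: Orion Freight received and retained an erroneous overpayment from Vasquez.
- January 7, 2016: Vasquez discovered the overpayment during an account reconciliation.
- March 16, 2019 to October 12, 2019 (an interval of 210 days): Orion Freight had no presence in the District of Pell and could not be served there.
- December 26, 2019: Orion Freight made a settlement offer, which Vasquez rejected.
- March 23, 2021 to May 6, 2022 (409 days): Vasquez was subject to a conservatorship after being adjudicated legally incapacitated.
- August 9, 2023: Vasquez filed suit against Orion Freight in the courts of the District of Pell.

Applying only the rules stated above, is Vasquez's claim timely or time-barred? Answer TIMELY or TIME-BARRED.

TIMELY

The claim accrued on January 7, 2016 — the later of the September 27, 2013 act and the January 7, 2016 discovery.
Adding the 6 years base period to January 7, 2016 gives a deadline of January 7, 2022, before any tolling.
The defendant's absence from the jurisdiction from March 16, 2019 to October 12, 2019 tolled the period for 210 days, extending the deadline to August 5, 2022.
The plaintiff's legal incapacity from March 23, 2021 to May 6, 2022 tolled the period for 409 days, extending the deadline to September 18, 2023.
The other events in the timeline have no effect on the limitation period under the stated rules.
Filing on August 9, 2023 beat the September 18, 2023 deadline — the action is timely.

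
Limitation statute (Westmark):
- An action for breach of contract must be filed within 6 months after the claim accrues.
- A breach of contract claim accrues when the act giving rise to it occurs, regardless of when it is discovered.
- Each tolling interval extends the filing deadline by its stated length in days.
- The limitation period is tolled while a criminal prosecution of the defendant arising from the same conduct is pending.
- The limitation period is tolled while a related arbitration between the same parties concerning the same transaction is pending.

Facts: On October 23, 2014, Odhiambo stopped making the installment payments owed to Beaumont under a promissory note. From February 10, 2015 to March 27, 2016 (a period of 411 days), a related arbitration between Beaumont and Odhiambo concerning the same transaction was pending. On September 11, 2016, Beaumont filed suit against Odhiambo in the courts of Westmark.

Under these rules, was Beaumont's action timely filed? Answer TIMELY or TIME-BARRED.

The limitation period began to run on October 23, 2014.
6 months from October 23, 2014 is April 23, 2015.
The period was tolled for 411 days by the pending related arbitration (February 10, 2015 to March 27, 2016), pushing the deadline to June 7, 2016.
Filing on September 11, 2016 missed the June 7, 2016 deadline — the action is time-barred.

TIME-BARRED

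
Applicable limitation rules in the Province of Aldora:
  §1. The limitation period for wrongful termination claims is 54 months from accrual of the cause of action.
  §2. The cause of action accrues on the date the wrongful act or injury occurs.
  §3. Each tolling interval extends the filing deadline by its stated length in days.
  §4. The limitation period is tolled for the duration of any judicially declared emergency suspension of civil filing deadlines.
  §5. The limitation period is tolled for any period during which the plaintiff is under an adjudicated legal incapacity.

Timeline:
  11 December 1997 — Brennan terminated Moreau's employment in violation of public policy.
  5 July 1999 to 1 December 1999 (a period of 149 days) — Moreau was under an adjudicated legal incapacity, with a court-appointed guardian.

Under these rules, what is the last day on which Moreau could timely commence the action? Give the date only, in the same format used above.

7 November 2002

The cause of action accrued on 11 December 1997, the date of the act.
54 months from 11 December 1997 is 11 June 2002.
Because the plaintiff's legal incapacity ran from 5 July 1999 to 1 December 1999, the deadline is extended by 149 days to 7 November 2002.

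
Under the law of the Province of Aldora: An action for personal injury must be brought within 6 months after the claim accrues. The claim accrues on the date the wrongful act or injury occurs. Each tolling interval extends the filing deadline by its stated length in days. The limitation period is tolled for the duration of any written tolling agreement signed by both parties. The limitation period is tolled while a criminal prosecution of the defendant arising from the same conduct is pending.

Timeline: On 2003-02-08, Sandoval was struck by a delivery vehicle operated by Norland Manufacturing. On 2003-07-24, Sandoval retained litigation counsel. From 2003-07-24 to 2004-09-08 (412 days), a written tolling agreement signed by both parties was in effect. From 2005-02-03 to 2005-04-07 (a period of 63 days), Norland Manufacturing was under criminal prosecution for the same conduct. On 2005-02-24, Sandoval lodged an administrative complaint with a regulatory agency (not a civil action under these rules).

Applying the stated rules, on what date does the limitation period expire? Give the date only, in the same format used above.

2004-09-23

The claim accrued on 2003-02-08, the date of the act.
Adding the 6 months base period to 2003-02-08 gives a deadline of 2003-08-08, before any tolling.
The written tolling agreement from 2003-07-24 to 2004-09-08 tolled the period for 412 days, extending the deadline to 2004-09-23.
By the time the pending criminal prosecution began on 2005-02-03, the limitation period had already expired on 2004-09-23; that interval cannot revive it.
None of the other events listed affects the running of the period under the stated rules.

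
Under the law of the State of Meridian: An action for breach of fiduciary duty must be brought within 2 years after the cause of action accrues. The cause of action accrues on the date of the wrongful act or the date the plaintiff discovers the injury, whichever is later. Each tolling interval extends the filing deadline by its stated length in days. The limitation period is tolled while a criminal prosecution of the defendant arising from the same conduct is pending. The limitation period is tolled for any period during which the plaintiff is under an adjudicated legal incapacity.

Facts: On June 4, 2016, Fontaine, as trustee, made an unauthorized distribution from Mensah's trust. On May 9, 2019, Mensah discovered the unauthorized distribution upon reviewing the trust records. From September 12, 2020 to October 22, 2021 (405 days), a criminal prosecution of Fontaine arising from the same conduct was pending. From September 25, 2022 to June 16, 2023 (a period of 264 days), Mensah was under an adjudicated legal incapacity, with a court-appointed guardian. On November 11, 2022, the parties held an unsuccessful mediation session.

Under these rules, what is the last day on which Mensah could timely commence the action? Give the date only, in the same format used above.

The claim accrued on May 9, 2019 — the later of the June 4, 2016 act and the May 9, 2019 discovery.
The untolled deadline — 2 years after May 9, 2019 — is May 9, 2021.
Because the pending criminal prosecution ran from September 12, 2020 to October 22, 2021, the deadline is extended by 405 days to June 18, 2022.
By the time the plaintiff's legal incapacity began on September 25, 2022, the limitation period had already expired on June 18, 2022; that interval cannot revive it.
None of the other events listed affects the running of the period under the stated rules.

June 18, 2022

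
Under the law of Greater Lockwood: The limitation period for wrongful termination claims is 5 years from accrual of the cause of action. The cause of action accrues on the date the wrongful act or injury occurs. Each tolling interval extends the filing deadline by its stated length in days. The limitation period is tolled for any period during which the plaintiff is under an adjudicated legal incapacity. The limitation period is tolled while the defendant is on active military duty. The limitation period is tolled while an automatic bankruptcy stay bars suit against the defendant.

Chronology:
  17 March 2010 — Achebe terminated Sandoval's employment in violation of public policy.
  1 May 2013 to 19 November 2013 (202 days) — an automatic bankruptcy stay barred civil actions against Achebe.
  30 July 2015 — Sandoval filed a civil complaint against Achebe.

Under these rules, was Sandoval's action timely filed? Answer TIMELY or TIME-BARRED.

TIMELY

The limitation period began to run on 17 March 2010.
5 years from 17 March 2010 is 17 March 2015.
Because the automatic bankruptcy stay ran from 1 May 2013 to 19 November 2013, the deadline is extended by 202 days to 5 October 2015.
The 30 July 2015 filing precedes the 5 October 2015 deadline; the claim is timely.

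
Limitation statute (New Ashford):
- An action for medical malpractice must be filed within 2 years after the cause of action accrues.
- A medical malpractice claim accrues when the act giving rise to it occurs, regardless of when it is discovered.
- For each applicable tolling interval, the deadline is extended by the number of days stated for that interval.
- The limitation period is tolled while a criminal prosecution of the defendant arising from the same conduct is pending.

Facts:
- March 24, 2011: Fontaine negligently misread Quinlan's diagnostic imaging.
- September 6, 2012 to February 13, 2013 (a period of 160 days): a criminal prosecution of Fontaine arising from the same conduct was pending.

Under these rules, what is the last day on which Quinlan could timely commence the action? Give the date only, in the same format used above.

August 31, 2013

The cause of action accrued on March 24, 2011, the date of the act.
Adding the 2 years base period to March 24, 2011 gives a deadline of March 24, 2013, before any tolling.
The period was tolled for 160 days by the pending criminal prosecution (September 6, 2012 to February 13, 2013), pushing the deadline to August 31, 2013.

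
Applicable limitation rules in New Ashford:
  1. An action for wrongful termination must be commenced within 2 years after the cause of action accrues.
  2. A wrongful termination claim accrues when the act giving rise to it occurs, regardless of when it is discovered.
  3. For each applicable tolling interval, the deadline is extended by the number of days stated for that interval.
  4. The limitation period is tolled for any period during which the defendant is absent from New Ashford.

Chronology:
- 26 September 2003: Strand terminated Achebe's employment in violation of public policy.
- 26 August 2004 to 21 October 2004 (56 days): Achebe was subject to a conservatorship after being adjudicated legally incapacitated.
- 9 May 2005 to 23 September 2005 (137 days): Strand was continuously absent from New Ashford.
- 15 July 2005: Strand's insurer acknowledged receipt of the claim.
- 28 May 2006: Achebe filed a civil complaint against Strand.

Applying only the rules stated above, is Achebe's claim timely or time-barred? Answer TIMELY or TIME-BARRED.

The cause of action accrued on 26 September 2003, the date of the act.
Adding the 2 years base period to 26 September 2003 gives a deadline of 26 September 2005, before any tolling.
The defendant's absence from the jurisdiction from 9 May 2005 to 23 September 2005 tolled the period for 137 days, extending the deadline to 10 February 2006.
Although the plaintiff's incapacity ran from 26 August 2004 to 21 October 2004, the stated rules do not make that a tolling event, so it is disregarded.
The other events in the timeline have no effect on the limitation period under the stated rules.
The 28 May 2006 filing falls after the 10 February 2006 deadline; the claim is time-barred.

TIME-BARRED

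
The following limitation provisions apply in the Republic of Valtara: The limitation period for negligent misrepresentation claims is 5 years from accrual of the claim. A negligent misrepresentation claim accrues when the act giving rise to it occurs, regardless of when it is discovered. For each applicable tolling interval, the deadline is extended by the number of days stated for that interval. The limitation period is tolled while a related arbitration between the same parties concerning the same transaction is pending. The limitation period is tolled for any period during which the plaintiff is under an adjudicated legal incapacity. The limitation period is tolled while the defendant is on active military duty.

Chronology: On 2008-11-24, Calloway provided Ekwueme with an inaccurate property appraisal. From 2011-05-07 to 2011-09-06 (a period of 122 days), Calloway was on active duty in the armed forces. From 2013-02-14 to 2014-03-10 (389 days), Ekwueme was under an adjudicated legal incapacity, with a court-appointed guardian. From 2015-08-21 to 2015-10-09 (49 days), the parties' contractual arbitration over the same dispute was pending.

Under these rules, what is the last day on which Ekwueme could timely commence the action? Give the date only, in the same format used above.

2015-04-19

The limitation period began to run on 2008-11-24.
5 years from 2008-11-24 is 2013-11-24.
The period was tolled for 122 days by the defendant's active military service (2011-05-07 to 2011-09-06), pushing the deadline to 2014-03-26.
Because the plaintiff's legal incapacity ran from 2013-02-14 to 2014-03-10, the deadline is extended by 389 days to 2015-04-19.
The pending related arbitration starting 2015-08-21 came too late — the period had run on 2015-04-19 — and so does not extend the deadline.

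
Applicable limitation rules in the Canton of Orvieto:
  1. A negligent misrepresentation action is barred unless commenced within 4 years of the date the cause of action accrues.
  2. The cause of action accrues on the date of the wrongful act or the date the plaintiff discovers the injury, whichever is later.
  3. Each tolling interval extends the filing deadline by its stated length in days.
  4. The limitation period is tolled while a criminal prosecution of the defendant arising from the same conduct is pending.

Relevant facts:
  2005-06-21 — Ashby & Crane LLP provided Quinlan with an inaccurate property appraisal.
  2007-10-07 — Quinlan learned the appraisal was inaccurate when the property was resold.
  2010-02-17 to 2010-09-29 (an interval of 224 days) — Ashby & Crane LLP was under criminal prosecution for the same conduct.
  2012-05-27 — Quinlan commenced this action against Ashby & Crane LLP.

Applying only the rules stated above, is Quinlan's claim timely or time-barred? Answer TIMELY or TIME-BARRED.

TIME-BARRED

Because discovery on 2007-10-07 post-dates the 2005-06-21 act, accrual under the later-of rule falls on 2007-10-07.
Adding the 4 years base period to 2007-10-07 gives a deadline of 2011-10-07, before any tolling.
The period was tolled for 224 days by the pending criminal prosecution (2010-02-17 to 2010-09-29), pushing the deadline to 2012-05-18.
The 2012-05-27 filing falls after the 2012-05-18 deadline; the claim is time-barred.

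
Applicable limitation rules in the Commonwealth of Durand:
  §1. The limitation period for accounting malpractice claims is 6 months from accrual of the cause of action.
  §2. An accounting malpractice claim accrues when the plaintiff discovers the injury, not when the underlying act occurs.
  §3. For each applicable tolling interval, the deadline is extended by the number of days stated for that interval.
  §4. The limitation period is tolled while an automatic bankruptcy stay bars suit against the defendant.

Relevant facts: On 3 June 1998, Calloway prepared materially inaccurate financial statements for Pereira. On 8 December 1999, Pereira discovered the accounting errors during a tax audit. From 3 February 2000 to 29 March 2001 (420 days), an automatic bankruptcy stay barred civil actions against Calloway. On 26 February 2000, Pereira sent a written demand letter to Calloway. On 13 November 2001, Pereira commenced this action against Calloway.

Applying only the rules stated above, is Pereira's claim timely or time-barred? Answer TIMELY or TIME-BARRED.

TIME-BARRED

Accrual is tied to discovery, so the period began on 8 December 1999 rather than on 3 June 1998 when the act occurred.
6 months from 8 December 1999 is 8 June 2000.
Because the automatic bankruptcy stay ran from 3 February 2000 to 29 March 2001, the deadline is extended by 420 days to 2 August 2001.
None of the other events listed affects the running of the period under the stated rules.
Pereira filed on 13 November 2001, after the 2 August 2001 deadline, so the action is time-barred.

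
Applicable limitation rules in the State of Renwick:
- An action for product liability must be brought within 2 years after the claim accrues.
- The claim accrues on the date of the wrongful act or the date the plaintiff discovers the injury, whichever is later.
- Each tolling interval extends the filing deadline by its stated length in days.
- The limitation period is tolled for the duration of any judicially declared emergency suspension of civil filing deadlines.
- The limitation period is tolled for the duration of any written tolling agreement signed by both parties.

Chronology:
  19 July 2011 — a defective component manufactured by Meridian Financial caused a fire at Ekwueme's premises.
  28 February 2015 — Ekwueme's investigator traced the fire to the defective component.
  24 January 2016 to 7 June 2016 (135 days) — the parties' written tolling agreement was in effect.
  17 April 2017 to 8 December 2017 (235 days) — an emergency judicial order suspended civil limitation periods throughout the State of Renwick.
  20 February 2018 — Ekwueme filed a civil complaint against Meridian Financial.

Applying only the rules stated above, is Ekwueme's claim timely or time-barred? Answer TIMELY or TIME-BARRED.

The claim accrued on 28 February 2015 — the later of the 19 July 2011 act and the 28 February 2015 discovery.
The untolled deadline — 2 years after 28 February 2015 — is 28 February 2017.
Because the written tolling agreement ran from 24 January 2016 to 7 June 2016, the deadline is extended by 135 days to 13 July 2017.
The period was tolled for 235 days by the emergency suspension of filing deadlines (17 April 2017 to 8 December 2017), pushing the deadline to 5 March 2018.
The 20 February 2018 filing precedes the 5 March 2018 deadline; the claim is timely.

TIMELY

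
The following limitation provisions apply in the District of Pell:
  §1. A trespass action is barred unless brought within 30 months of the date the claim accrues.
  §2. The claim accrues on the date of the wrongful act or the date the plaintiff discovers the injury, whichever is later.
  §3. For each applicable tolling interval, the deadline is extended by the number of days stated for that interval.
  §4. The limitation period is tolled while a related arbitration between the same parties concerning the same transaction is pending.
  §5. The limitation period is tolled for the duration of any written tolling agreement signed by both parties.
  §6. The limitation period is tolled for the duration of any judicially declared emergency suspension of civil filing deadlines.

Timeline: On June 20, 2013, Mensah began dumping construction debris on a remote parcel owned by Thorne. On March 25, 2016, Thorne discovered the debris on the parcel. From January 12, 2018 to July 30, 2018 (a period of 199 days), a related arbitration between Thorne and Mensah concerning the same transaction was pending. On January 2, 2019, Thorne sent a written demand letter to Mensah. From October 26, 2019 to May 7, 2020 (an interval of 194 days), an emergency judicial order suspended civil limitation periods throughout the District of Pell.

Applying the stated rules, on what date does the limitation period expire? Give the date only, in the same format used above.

Because discovery on March 25, 2016 post-dates the June 20, 2013 act, accrual under the later-of rule falls on March 25, 2016.
The untolled deadline — 30 months after March 25, 2016 — is September 25, 2018.
The pending related arbitration from January 12, 2018 to July 30, 2018 tolled the period for 199 days, extending the deadline to April 12, 2019.
The emergency suspension of filing deadlines from October 26, 2019 to May 7, 2020 began after the period had already run on April 12, 2019, so it has no tolling effect.
None of the other events listed affects the running of the period under the stated rules.

April 12, 2019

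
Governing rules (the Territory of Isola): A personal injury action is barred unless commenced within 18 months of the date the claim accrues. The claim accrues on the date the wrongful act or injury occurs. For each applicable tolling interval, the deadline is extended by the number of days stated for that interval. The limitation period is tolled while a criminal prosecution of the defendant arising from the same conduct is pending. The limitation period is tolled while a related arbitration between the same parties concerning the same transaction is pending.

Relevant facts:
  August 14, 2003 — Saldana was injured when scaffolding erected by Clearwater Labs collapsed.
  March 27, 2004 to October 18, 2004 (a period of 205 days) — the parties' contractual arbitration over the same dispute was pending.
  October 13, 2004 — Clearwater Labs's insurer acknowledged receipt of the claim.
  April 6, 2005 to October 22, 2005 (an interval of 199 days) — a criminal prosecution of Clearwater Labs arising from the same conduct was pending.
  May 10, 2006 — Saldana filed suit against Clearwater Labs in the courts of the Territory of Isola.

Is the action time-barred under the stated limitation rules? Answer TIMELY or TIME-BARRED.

The claim accrued on August 14, 2003, the date of the act.
18 months from August 14, 2003 is February 14, 2005.
The period was tolled for 205 days by the pending related arbitration (March 27, 2004 to October 18, 2004), pushing the deadline to September 7, 2005.
Because the pending criminal prosecution ran from April 6, 2005 to October 22, 2005, the deadline is extended by 199 days to March 25, 2006.
Nothing else in the chronology tolls or restarts the period.
The May 10, 2006 filing falls after the March 25, 2006 deadline; the claim is time-barred.

TIME-BARRED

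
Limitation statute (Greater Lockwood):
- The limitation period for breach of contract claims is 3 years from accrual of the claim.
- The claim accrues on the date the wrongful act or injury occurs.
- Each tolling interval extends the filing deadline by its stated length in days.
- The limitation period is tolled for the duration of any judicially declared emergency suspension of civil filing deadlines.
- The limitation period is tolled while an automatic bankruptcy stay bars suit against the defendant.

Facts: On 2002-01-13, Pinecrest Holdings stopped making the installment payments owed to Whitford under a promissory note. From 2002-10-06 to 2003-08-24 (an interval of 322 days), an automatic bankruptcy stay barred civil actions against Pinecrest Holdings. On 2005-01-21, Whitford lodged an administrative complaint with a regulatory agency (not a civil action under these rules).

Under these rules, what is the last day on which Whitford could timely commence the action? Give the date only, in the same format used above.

The limitation period began to run on 2002-01-13.
The untolled deadline — 3 years after 2002-01-13 — is 2005-01-13.
The period was tolled for 322 days by the automatic bankruptcy stay (2002-10-06 to 2003-08-24), pushing the deadline to 2005-12-01.
None of the other events listed affects the running of the period under the stated rules.

2005-12-01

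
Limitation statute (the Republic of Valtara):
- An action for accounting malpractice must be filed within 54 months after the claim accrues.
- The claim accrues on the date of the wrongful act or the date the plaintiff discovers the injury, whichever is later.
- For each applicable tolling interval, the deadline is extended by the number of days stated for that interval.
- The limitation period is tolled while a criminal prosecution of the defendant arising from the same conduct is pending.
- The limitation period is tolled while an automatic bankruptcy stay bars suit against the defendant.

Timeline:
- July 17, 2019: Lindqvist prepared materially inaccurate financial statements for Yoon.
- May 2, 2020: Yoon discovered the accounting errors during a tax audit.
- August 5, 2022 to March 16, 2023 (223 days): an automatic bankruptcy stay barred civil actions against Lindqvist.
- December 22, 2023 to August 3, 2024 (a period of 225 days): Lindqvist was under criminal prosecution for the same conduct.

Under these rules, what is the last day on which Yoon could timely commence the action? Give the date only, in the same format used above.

Taking the later of the act (July 17, 2019) and discovery (May 2, 2020), the claim accrued on May 2, 2020.
54 months from May 2, 2020 is November 2, 2024.
The automatic bankruptcy stay from August 5, 2022 to March 16, 2023 tolled the period for 223 days, extending the deadline to June 13, 2025.
Because the pending criminal prosecution ran from December 22, 2023 to August 3, 2024, the deadline is extended by 225 days to January 24, 2026.

January 24, 2026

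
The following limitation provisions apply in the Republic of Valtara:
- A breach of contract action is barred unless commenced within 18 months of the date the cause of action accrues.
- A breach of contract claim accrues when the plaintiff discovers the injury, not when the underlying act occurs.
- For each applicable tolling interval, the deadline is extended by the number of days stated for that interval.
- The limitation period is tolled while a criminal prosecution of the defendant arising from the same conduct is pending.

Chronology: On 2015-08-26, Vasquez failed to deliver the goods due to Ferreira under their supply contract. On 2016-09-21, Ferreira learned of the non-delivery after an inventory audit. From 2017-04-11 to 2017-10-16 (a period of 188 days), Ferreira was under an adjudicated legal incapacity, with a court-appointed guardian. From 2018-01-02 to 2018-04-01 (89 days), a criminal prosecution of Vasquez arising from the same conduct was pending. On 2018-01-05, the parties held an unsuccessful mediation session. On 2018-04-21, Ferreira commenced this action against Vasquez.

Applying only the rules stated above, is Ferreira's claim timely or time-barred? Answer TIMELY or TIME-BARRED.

Accrual is tied to discovery, so the period began on 2016-09-21 rather than on 2015-08-26 when the act occurred.
Adding the 18 months base period to 2016-09-21 gives a deadline of 2018-03-21, before any tolling.
Because the pending criminal prosecution ran from 2018-01-02 to 2018-04-01, the deadline is extended by 89 days to 2018-06-18.
Although the plaintiff's incapacity ran from 2017-04-11 to 2017-10-16, the stated rules do not make that a tolling event, so it is disregarded.
The other events in the timeline have no effect on the limitation period under the stated rules.
Filing on 2018-04-21 beat the 2018-06-18 deadline — the action is timely.

TIMELY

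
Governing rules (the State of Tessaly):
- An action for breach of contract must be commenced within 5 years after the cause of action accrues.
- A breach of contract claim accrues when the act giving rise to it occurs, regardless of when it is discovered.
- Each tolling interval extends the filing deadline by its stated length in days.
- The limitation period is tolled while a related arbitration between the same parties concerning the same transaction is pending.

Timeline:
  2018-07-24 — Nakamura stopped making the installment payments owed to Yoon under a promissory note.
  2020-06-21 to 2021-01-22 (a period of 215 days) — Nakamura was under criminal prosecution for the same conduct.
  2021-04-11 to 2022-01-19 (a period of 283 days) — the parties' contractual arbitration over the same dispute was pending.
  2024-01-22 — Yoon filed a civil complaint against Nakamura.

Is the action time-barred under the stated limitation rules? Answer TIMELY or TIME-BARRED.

The claim accrued on 2018-07-24, when the wrongful act occurred.
5 years from 2018-07-24 is 2023-07-24.
The pending related arbitration from 2021-04-11 to 2022-01-19 tolled the period for 283 days, extending the deadline to 2024-05-02.
The pending criminal prosecution from 2020-06-21 to 2021-01-22 does not toll the period, because no stated rule makes a criminal prosecution a tolling event.
Filing on 2024-01-22 beat the 2024-05-02 deadline — the action is timely.

TIMELY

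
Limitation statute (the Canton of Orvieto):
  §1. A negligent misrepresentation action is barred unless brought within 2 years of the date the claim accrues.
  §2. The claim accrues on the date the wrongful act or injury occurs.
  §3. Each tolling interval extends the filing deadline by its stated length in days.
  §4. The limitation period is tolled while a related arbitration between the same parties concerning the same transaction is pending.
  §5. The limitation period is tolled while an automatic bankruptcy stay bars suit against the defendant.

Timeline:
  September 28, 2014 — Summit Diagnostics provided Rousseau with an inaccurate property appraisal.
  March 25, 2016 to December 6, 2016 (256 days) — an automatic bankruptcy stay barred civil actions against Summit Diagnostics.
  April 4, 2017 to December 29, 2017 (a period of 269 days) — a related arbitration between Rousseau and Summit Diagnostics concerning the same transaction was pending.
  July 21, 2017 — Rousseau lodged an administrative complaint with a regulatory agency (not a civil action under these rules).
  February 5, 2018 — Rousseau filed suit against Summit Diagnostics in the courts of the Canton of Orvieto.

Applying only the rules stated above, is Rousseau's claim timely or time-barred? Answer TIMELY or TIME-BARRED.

The limitation period began to run on September 28, 2014.
Adding the 2 years base period to September 28, 2014 gives a deadline of September 28, 2016, before any tolling.
The period was tolled for 256 days by the automatic bankruptcy stay (March 25, 2016 to December 6, 2016), pushing the deadline to June 11, 2017.
Because the pending related arbitration ran from April 4, 2017 to December 29, 2017, the deadline is extended by 269 days to March 7, 2018.
Nothing else in the chronology tolls or restarts the period.
Rousseau filed on February 5, 2018, before the March 7, 2018 deadline, so the action is timely.

TIMELY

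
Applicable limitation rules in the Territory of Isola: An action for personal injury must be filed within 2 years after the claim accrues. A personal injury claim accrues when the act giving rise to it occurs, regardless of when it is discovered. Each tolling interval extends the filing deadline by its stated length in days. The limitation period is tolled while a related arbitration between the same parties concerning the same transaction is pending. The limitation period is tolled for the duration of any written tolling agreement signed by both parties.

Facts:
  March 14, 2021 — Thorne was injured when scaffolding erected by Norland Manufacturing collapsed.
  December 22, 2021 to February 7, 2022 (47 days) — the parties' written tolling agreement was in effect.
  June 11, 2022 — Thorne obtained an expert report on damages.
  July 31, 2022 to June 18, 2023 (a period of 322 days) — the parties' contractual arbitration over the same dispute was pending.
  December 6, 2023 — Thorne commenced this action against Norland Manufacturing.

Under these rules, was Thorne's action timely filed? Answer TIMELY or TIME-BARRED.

The limitation period began to run on March 14, 2021.
Adding the 2 years base period to March 14, 2021 gives a deadline of March 14, 2023, before any tolling.
The period was tolled for 47 days by the written tolling agreement (December 22, 2021 to February 7, 2022), pushing the deadline to April 30, 2023.
Because the pending related arbitration ran from July 31, 2022 to June 18, 2023, the deadline is extended by 322 days to March 17, 2024.
The other events in the timeline have no effect on the limitation period under the stated rules.
Thorne filed on December 6, 2023, before the March 17, 2024 deadline, so the action is timely.

TIMELY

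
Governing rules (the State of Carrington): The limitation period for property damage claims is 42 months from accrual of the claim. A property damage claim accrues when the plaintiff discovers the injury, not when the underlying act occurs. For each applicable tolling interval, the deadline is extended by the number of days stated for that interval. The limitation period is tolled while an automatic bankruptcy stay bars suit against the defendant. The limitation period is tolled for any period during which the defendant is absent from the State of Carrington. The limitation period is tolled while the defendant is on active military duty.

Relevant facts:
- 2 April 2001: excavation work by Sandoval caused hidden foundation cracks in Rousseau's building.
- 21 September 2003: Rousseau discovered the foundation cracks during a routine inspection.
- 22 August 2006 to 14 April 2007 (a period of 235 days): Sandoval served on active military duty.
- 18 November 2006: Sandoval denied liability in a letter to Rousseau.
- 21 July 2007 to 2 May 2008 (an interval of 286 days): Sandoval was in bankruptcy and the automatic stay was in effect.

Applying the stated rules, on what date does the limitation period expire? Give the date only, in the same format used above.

23 August 2008

The claim did not accrue until Rousseau discovered the injury on 21 September 2003; the 2 April 2001 act date does not start the clock under the stated rule.
The untolled deadline — 42 months after 21 September 2003 — is 21 March 2007.
The defendant's active military service from 22 August 2006 to 14 April 2007 tolled the period for 235 days, extending the deadline to 11 November 2007.
The period was tolled for 286 days by the automatic bankruptcy stay (21 July 2007 to 2 May 2008), pushing the deadline to 23 August 2008.
Nothing else in the chronology tolls or restarts the period.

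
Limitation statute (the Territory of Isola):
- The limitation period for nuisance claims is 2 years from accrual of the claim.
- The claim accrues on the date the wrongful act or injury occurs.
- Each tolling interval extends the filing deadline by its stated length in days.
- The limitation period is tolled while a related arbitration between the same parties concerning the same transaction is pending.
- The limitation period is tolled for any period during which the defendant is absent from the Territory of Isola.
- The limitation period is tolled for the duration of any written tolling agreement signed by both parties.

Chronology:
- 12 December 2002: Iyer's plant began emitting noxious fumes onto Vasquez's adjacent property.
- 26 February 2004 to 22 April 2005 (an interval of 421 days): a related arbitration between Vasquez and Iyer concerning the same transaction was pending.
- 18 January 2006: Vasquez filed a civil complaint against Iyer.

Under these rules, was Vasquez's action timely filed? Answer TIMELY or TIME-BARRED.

The claim accrued on 12 December 2002, when the wrongful act occurred.
The untolled deadline — 2 years after 12 December 2002 — is 12 December 2004.
The pending related arbitration from 26 February 2004 to 22 April 2005 tolled the period for 421 days, extending the deadline to 6 February 2006.
Filing on 18 January 2006 beat the 6 February 2006 deadline — the action is timely.

TIMELY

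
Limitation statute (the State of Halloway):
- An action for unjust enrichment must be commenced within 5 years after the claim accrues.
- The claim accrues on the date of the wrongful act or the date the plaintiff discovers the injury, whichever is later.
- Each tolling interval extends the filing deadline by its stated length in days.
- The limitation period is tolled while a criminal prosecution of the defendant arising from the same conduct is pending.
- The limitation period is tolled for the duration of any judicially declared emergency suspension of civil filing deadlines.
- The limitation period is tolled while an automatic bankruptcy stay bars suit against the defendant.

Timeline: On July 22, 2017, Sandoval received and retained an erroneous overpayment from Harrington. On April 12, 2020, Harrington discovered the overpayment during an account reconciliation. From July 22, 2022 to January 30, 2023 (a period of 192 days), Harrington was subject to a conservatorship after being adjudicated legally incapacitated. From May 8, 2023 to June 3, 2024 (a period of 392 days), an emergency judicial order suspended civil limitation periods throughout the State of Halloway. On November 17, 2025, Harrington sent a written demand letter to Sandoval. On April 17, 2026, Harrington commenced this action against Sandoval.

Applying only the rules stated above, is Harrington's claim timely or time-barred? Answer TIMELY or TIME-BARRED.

TIMELY

The claim accrued on April 12, 2020 — the later of the July 22, 2017 act and the April 12, 2020 discovery.
Adding the 5 years base period to April 12, 2020 gives a deadline of April 12, 2025, before any tolling.
Because the emergency suspension of filing deadlines ran from May 8, 2023 to June 3, 2024, the deadline is extended by 392 days to May 9, 2026.
The plaintiff's legal incapacity from July 22, 2022 to January 30, 2023 does not toll the period, because no stated rule makes the plaintiff's incapacity a tolling event.
None of the other events listed affects the running of the period under the stated rules.
Harrington filed on April 17, 2026, before the May 9, 2026 deadline, so the action is timely.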